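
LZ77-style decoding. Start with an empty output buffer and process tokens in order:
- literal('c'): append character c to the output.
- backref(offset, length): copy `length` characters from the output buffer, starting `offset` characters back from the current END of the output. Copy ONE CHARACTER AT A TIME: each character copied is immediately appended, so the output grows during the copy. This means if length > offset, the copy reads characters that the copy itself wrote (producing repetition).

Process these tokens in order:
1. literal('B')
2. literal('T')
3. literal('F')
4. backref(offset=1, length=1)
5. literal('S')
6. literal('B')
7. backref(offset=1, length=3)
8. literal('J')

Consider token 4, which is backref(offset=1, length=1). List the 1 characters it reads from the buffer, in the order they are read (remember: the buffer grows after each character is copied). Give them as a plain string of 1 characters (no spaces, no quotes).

Answer: F

Derivation:
Token 1: literal('B'). Output: "B"
Token 2: literal('T'). Output: "BT"
Token 3: literal('F'). Output: "BTF"
Token 4: backref(off=1, len=1). Buffer before: "BTF" (len 3)
  byte 1: read out[2]='F', append. Buffer now: "BTFF"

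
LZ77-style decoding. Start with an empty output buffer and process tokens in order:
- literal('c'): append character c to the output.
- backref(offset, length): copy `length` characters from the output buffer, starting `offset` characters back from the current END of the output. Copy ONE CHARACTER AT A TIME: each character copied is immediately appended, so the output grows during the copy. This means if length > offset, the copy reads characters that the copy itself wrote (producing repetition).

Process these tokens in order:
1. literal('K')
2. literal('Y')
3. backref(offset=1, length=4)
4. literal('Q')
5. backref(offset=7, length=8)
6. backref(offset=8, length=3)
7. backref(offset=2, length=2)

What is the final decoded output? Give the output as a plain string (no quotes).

Answer: KYYYYYQKYYYYYQKKYYYY

Derivation:
Token 1: literal('K'). Output: "K"
Token 2: literal('Y'). Output: "KY"
Token 3: backref(off=1, len=4) (overlapping!). Copied 'YYYY' from pos 1. Output: "KYYYYY"
Token 4: literal('Q'). Output: "KYYYYYQ"
Token 5: backref(off=7, len=8) (overlapping!). Copied 'KYYYYYQK' from pos 0. Output: "KYYYYYQKYYYYYQK"
Token 6: backref(off=8, len=3). Copied 'KYY' from pos 7. Output: "KYYYYYQKYYYYYQKKYY"
Token 7: backref(off=2, len=2). Copied 'YY' from pos 16. Output: "KYYYYYQKYYYYYQKKYYYY"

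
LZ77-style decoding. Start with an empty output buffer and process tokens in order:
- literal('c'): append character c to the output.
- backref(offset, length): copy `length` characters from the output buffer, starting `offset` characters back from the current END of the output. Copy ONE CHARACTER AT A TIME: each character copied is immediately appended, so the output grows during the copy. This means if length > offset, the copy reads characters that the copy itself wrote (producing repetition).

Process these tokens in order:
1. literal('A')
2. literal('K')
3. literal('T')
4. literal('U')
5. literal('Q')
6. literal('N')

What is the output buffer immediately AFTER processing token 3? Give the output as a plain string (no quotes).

Answer: AKT

Derivation:
Token 1: literal('A'). Output: "A"
Token 2: literal('K'). Output: "AK"
Token 3: literal('T'). Output: "AKT"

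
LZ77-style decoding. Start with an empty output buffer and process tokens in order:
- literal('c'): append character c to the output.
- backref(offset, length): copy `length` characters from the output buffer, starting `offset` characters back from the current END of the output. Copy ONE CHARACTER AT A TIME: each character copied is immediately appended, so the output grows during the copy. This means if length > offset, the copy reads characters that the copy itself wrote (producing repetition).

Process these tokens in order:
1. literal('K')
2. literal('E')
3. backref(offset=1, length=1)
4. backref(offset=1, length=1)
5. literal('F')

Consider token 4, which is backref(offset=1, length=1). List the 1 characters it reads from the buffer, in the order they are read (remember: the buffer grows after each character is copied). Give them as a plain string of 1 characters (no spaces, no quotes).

Token 1: literal('K'). Output: "K"
Token 2: literal('E'). Output: "KE"
Token 3: backref(off=1, len=1). Copied 'E' from pos 1. Output: "KEE"
Token 4: backref(off=1, len=1). Buffer before: "KEE" (len 3)
  byte 1: read out[2]='E', append. Buffer now: "KEEE"

Answer: E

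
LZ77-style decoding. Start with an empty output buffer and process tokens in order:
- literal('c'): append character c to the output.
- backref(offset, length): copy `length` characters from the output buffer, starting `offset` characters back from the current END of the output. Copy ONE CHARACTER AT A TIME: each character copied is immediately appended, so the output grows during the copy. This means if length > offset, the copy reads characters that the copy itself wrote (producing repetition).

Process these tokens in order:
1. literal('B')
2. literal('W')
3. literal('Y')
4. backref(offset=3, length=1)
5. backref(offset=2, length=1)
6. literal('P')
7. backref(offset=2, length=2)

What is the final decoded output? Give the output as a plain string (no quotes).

Token 1: literal('B'). Output: "B"
Token 2: literal('W'). Output: "BW"
Token 3: literal('Y'). Output: "BWY"
Token 4: backref(off=3, len=1). Copied 'B' from pos 0. Output: "BWYB"
Token 5: backref(off=2, len=1). Copied 'Y' from pos 2. Output: "BWYBY"
Token 6: literal('P'). Output: "BWYBYP"
Token 7: backref(off=2, len=2). Copied 'YP' from pos 4. Output: "BWYBYPYP"

Answer: BWYBYPYP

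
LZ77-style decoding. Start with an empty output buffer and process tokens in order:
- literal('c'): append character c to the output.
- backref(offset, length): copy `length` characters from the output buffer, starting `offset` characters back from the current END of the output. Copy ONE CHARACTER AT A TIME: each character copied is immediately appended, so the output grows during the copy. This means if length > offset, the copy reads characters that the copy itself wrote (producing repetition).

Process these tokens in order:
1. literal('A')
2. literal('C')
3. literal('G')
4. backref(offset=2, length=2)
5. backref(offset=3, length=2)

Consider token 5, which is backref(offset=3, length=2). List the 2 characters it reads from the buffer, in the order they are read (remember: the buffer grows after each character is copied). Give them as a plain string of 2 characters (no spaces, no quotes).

Token 1: literal('A'). Output: "A"
Token 2: literal('C'). Output: "AC"
Token 3: literal('G'). Output: "ACG"
Token 4: backref(off=2, len=2). Copied 'CG' from pos 1. Output: "ACGCG"
Token 5: backref(off=3, len=2). Buffer before: "ACGCG" (len 5)
  byte 1: read out[2]='G', append. Buffer now: "ACGCGG"
  byte 2: read out[3]='C', append. Buffer now: "ACGCGGC"

Answer: GC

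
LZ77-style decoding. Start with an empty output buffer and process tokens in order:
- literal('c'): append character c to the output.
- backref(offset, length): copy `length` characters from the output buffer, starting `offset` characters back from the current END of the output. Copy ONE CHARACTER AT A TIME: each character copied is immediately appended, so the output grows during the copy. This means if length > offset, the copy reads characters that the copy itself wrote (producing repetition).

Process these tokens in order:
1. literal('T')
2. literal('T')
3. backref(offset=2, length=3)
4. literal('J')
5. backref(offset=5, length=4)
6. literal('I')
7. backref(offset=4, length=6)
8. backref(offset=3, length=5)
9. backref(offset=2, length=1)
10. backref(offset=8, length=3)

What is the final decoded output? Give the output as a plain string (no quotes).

Token 1: literal('T'). Output: "T"
Token 2: literal('T'). Output: "TT"
Token 3: backref(off=2, len=3) (overlapping!). Copied 'TTT' from pos 0. Output: "TTTTT"
Token 4: literal('J'). Output: "TTTTTJ"
Token 5: backref(off=5, len=4). Copied 'TTTT' from pos 1. Output: "TTTTTJTTTT"
Token 6: literal('I'). Output: "TTTTTJTTTTI"
Token 7: backref(off=4, len=6) (overlapping!). Copied 'TTTITT' from pos 7. Output: "TTTTTJTTTTITTTITT"
Token 8: backref(off=3, len=5) (overlapping!). Copied 'ITTIT' from pos 14. Output: "TTTTTJTTTTITTTITTITTIT"
Token 9: backref(off=2, len=1). Copied 'I' from pos 20. Output: "TTTTTJTTTTITTTITTITTITI"
Token 10: backref(off=8, len=3). Copied 'TTI' from pos 15. Output: "TTTTTJTTTTITTTITTITTITITTI"

Answer: TTTTTJTTTTITTTITTITTITITTI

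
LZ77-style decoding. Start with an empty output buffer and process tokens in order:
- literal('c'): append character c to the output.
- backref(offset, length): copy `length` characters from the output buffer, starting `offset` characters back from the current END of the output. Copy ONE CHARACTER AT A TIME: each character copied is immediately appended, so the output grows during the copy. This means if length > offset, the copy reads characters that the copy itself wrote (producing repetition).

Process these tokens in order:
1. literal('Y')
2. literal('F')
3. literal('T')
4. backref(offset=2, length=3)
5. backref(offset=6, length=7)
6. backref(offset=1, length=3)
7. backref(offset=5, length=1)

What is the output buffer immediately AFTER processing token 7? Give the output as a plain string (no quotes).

Answer: YFTFTFYFTFTFYYYYF

Derivation:
Token 1: literal('Y'). Output: "Y"
Token 2: literal('F'). Output: "YF"
Token 3: literal('T'). Output: "YFT"
Token 4: backref(off=2, len=3) (overlapping!). Copied 'FTF' from pos 1. Output: "YFTFTF"
Token 5: backref(off=6, len=7) (overlapping!). Copied 'YFTFTFY' from pos 0. Output: "YFTFTFYFTFTFY"
Token 6: backref(off=1, len=3) (overlapping!). Copied 'YYY' from pos 12. Output: "YFTFTFYFTFTFYYYY"
Token 7: backref(off=5, len=1). Copied 'F' from pos 11. Output: "YFTFTFYFTFTFYYYYF"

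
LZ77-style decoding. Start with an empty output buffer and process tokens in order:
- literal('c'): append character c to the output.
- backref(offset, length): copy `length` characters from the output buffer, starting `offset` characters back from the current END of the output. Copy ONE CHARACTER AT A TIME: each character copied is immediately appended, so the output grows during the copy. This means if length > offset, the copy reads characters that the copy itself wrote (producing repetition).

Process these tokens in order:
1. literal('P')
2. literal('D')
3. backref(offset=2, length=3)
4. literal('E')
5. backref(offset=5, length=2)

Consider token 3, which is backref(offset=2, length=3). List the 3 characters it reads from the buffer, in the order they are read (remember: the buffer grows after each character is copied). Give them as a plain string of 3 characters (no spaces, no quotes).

Token 1: literal('P'). Output: "P"
Token 2: literal('D'). Output: "PD"
Token 3: backref(off=2, len=3). Buffer before: "PD" (len 2)
  byte 1: read out[0]='P', append. Buffer now: "PDP"
  byte 2: read out[1]='D', append. Buffer now: "PDPD"
  byte 3: read out[2]='P', append. Buffer now: "PDPDP"

Answer: PDP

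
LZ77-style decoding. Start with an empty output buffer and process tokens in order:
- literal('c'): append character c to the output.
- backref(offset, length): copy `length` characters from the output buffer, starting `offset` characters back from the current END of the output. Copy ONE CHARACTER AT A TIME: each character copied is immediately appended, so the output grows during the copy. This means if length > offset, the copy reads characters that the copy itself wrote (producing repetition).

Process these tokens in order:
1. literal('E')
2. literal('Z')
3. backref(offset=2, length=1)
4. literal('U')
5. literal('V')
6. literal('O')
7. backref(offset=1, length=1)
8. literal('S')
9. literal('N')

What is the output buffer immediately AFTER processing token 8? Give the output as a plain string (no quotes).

Token 1: literal('E'). Output: "E"
Token 2: literal('Z'). Output: "EZ"
Token 3: backref(off=2, len=1). Copied 'E' from pos 0. Output: "EZE"
Token 4: literal('U'). Output: "EZEU"
Token 5: literal('V'). Output: "EZEUV"
Token 6: literal('O'). Output: "EZEUVO"
Token 7: backref(off=1, len=1). Copied 'O' from pos 5. Output: "EZEUVOO"
Token 8: literal('S'). Output: "EZEUVOOS"

Answer: EZEUVOOS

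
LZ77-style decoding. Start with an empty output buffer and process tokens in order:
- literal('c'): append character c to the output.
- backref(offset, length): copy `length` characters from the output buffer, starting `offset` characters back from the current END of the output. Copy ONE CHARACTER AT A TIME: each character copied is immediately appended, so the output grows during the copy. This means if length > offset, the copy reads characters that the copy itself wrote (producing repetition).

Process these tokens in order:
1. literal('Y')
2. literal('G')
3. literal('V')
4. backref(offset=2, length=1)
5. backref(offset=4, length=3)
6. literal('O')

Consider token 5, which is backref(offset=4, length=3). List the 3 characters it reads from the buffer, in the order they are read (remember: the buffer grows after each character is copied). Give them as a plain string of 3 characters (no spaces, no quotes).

Answer: YGV

Derivation:
Token 1: literal('Y'). Output: "Y"
Token 2: literal('G'). Output: "YG"
Token 3: literal('V'). Output: "YGV"
Token 4: backref(off=2, len=1). Copied 'G' from pos 1. Output: "YGVG"
Token 5: backref(off=4, len=3). Buffer before: "YGVG" (len 4)
  byte 1: read out[0]='Y', append. Buffer now: "YGVGY"
  byte 2: read out[1]='G', append. Buffer now: "YGVGYG"
  byte 3: read out[2]='V', append. Buffer now: "YGVGYGV"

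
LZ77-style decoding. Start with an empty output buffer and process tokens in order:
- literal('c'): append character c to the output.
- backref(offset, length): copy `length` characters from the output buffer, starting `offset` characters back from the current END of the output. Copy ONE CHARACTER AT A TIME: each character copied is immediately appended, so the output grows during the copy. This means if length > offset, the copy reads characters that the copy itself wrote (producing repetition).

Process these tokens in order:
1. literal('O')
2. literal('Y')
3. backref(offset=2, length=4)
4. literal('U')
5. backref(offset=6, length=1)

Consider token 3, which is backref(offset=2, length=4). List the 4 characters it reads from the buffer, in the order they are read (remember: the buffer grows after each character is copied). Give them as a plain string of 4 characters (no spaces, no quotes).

Answer: OYOY

Derivation:
Token 1: literal('O'). Output: "O"
Token 2: literal('Y'). Output: "OY"
Token 3: backref(off=2, len=4). Buffer before: "OY" (len 2)
  byte 1: read out[0]='O', append. Buffer now: "OYO"
  byte 2: read out[1]='Y', append. Buffer now: "OYOY"
  byte 3: read out[2]='O', append. Buffer now: "OYOYO"
  byte 4: read out[3]='Y', append. Buffer now: "OYOYOY"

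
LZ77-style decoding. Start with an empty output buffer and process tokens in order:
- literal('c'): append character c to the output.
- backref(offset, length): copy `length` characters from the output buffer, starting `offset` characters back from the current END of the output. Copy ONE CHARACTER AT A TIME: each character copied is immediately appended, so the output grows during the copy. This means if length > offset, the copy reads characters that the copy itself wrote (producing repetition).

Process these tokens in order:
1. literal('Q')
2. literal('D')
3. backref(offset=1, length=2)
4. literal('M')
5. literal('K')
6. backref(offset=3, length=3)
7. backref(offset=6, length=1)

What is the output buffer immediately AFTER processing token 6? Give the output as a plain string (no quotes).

Token 1: literal('Q'). Output: "Q"
Token 2: literal('D'). Output: "QD"
Token 3: backref(off=1, len=2) (overlapping!). Copied 'DD' from pos 1. Output: "QDDD"
Token 4: literal('M'). Output: "QDDDM"
Token 5: literal('K'). Output: "QDDDMK"
Token 6: backref(off=3, len=3). Copied 'DMK' from pos 3. Output: "QDDDMKDMK"

Answer: QDDDMKDMK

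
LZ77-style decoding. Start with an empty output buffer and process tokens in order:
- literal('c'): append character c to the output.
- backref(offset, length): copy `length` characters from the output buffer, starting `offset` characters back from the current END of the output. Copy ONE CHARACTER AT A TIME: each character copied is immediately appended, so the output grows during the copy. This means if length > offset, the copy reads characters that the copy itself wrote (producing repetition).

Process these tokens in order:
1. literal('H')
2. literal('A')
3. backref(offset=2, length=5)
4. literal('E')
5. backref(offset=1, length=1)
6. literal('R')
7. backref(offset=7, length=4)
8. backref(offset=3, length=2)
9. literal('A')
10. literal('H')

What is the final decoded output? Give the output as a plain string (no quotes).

Token 1: literal('H'). Output: "H"
Token 2: literal('A'). Output: "HA"
Token 3: backref(off=2, len=5) (overlapping!). Copied 'HAHAH' from pos 0. Output: "HAHAHAH"
Token 4: literal('E'). Output: "HAHAHAHE"
Token 5: backref(off=1, len=1). Copied 'E' from pos 7. Output: "HAHAHAHEE"
Token 6: literal('R'). Output: "HAHAHAHEER"
Token 7: backref(off=7, len=4). Copied 'AHAH' from pos 3. Output: "HAHAHAHEERAHAH"
Token 8: backref(off=3, len=2). Copied 'HA' from pos 11. Output: "HAHAHAHEERAHAHHA"
Token 9: literal('A'). Output: "HAHAHAHEERAHAHHAA"
Token 10: literal('H'). Output: "HAHAHAHEERAHAHHAAH"

Answer: HAHAHAHEERAHAHHAAH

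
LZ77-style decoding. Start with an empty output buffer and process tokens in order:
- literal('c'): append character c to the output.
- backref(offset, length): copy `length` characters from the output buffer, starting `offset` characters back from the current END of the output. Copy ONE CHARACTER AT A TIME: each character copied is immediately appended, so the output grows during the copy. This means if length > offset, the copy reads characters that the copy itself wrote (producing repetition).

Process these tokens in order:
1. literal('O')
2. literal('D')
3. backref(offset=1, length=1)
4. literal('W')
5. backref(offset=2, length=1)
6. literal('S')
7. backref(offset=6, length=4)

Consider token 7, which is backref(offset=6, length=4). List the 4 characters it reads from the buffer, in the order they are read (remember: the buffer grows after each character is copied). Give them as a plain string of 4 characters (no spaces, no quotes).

Token 1: literal('O'). Output: "O"
Token 2: literal('D'). Output: "OD"
Token 3: backref(off=1, len=1). Copied 'D' from pos 1. Output: "ODD"
Token 4: literal('W'). Output: "ODDW"
Token 5: backref(off=2, len=1). Copied 'D' from pos 2. Output: "ODDWD"
Token 6: literal('S'). Output: "ODDWDS"
Token 7: backref(off=6, len=4). Buffer before: "ODDWDS" (len 6)
  byte 1: read out[0]='O', append. Buffer now: "ODDWDSO"
  byte 2: read out[1]='D', append. Buffer now: "ODDWDSOD"
  byte 3: read out[2]='D', append. Buffer now: "ODDWDSODD"
  byte 4: read out[3]='W', append. Buffer now: "ODDWDSODDW"

Answer: ODDW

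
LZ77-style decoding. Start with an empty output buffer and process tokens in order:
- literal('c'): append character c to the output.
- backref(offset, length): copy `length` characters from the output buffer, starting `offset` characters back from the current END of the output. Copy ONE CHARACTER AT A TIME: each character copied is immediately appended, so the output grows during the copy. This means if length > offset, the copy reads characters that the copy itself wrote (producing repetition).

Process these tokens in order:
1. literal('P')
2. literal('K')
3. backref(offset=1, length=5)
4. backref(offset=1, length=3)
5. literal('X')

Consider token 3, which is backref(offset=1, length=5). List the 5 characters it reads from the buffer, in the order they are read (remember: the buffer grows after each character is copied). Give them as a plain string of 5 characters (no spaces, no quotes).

Token 1: literal('P'). Output: "P"
Token 2: literal('K'). Output: "PK"
Token 3: backref(off=1, len=5). Buffer before: "PK" (len 2)
  byte 1: read out[1]='K', append. Buffer now: "PKK"
  byte 2: read out[2]='K', append. Buffer now: "PKKK"
  byte 3: read out[3]='K', append. Buffer now: "PKKKK"
  byte 4: read out[4]='K', append. Buffer now: "PKKKKK"
  byte 5: read out[5]='K', append. Buffer now: "PKKKKKK"

Answer: KKKKK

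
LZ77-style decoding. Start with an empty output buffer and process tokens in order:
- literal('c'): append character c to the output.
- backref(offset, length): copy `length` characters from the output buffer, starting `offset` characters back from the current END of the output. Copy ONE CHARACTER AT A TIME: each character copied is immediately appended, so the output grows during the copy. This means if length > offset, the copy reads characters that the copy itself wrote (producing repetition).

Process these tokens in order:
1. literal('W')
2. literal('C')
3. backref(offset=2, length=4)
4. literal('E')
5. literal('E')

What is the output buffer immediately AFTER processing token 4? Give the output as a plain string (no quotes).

Token 1: literal('W'). Output: "W"
Token 2: literal('C'). Output: "WC"
Token 3: backref(off=2, len=4) (overlapping!). Copied 'WCWC' from pos 0. Output: "WCWCWC"
Token 4: literal('E'). Output: "WCWCWCE"

Answer: WCWCWCE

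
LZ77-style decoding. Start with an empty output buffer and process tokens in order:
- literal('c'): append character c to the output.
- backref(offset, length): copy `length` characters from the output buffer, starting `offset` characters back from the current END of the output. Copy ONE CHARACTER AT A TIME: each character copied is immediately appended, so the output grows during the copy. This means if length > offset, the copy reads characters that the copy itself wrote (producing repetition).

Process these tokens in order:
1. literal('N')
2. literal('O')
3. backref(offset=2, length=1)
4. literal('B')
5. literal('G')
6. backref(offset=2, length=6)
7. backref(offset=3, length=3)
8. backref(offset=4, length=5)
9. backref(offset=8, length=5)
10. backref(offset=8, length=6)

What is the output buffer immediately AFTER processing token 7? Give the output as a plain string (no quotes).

Token 1: literal('N'). Output: "N"
Token 2: literal('O'). Output: "NO"
Token 3: backref(off=2, len=1). Copied 'N' from pos 0. Output: "NON"
Token 4: literal('B'). Output: "NONB"
Token 5: literal('G'). Output: "NONBG"
Token 6: backref(off=2, len=6) (overlapping!). Copied 'BGBGBG' from pos 3. Output: "NONBGBGBGBG"
Token 7: backref(off=3, len=3). Copied 'GBG' from pos 8. Output: "NONBGBGBGBGGBG"

Answer: NONBGBGBGBGGBG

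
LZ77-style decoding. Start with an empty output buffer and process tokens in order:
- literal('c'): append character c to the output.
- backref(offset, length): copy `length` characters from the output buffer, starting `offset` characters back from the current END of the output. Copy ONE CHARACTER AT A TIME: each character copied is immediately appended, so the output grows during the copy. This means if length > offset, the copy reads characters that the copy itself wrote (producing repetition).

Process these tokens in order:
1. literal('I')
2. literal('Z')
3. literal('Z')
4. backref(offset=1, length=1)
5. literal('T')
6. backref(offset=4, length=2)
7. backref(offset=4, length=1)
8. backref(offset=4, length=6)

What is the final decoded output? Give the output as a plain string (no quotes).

Answer: IZZZTZZZTZZZTZ

Derivation:
Token 1: literal('I'). Output: "I"
Token 2: literal('Z'). Output: "IZ"
Token 3: literal('Z'). Output: "IZZ"
Token 4: backref(off=1, len=1). Copied 'Z' from pos 2. Output: "IZZZ"
Token 5: literal('T'). Output: "IZZZT"
Token 6: backref(off=4, len=2). Copied 'ZZ' from pos 1. Output: "IZZZTZZ"
Token 7: backref(off=4, len=1). Copied 'Z' from pos 3. Output: "IZZZTZZZ"
Token 8: backref(off=4, len=6) (overlapping!). Copied 'TZZZTZ' from pos 4. Output: "IZZZTZZZTZZZTZ"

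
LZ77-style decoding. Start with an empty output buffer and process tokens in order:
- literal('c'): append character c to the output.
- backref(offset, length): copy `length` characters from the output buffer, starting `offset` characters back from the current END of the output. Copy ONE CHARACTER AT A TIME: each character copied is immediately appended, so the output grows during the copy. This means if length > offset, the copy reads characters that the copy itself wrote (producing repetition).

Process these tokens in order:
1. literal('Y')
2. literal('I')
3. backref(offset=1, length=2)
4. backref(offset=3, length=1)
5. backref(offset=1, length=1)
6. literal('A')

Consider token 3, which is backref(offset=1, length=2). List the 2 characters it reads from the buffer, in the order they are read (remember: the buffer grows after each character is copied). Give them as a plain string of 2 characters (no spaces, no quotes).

Token 1: literal('Y'). Output: "Y"
Token 2: literal('I'). Output: "YI"
Token 3: backref(off=1, len=2). Buffer before: "YI" (len 2)
  byte 1: read out[1]='I', append. Buffer now: "YII"
  byte 2: read out[2]='I', append. Buffer now: "YIII"

Answer: II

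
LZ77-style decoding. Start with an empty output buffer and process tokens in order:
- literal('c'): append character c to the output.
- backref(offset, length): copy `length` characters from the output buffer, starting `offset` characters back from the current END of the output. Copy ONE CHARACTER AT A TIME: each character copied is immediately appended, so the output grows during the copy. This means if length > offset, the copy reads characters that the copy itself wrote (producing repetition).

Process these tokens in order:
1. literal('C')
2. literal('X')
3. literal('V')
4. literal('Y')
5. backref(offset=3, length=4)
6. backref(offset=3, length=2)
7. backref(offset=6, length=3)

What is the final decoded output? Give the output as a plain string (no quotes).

Token 1: literal('C'). Output: "C"
Token 2: literal('X'). Output: "CX"
Token 3: literal('V'). Output: "CXV"
Token 4: literal('Y'). Output: "CXVY"
Token 5: backref(off=3, len=4) (overlapping!). Copied 'XVYX' from pos 1. Output: "CXVYXVYX"
Token 6: backref(off=3, len=2). Copied 'VY' from pos 5. Output: "CXVYXVYXVY"
Token 7: backref(off=6, len=3). Copied 'XVY' from pos 4. Output: "CXVYXVYXVYXVY"

Answer: CXVYXVYXVYXVY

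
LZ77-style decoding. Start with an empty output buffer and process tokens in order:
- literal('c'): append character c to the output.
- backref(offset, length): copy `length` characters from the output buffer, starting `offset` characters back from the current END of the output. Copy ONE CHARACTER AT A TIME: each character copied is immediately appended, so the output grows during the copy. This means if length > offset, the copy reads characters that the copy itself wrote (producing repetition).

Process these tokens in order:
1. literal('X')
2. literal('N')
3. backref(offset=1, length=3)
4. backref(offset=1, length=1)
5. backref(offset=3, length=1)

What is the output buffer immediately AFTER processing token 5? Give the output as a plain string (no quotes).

Answer: XNNNNNN

Derivation:
Token 1: literal('X'). Output: "X"
Token 2: literal('N'). Output: "XN"
Token 3: backref(off=1, len=3) (overlapping!). Copied 'NNN' from pos 1. Output: "XNNNN"
Token 4: backref(off=1, len=1). Copied 'N' from pos 4. Output: "XNNNNN"
Token 5: backref(off=3, len=1). Copied 'N' from pos 3. Output: "XNNNNNN"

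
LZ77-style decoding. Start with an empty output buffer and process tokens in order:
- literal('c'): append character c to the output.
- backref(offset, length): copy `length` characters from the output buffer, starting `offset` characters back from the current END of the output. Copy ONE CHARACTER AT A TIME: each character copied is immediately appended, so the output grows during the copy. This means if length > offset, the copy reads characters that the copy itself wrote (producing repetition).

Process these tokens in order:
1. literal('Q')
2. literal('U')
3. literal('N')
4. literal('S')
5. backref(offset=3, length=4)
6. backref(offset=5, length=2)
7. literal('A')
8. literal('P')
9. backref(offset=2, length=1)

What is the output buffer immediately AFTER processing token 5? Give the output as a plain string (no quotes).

Token 1: literal('Q'). Output: "Q"
Token 2: literal('U'). Output: "QU"
Token 3: literal('N'). Output: "QUN"
Token 4: literal('S'). Output: "QUNS"
Token 5: backref(off=3, len=4) (overlapping!). Copied 'UNSU' from pos 1. Output: "QUNSUNSU"

Answer: QUNSUNSU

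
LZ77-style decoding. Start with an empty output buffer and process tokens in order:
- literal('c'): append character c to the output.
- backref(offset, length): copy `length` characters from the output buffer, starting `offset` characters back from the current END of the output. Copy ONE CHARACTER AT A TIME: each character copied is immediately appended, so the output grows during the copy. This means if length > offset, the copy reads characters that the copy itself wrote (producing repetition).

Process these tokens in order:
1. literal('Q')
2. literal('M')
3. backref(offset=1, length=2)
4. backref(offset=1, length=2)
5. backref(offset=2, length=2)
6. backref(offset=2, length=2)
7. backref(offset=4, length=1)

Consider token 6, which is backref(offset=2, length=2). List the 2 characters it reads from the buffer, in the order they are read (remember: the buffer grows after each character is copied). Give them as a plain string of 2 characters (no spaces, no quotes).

Answer: MM

Derivation:
Token 1: literal('Q'). Output: "Q"
Token 2: literal('M'). Output: "QM"
Token 3: backref(off=1, len=2) (overlapping!). Copied 'MM' from pos 1. Output: "QMMM"
Token 4: backref(off=1, len=2) (overlapping!). Copied 'MM' from pos 3. Output: "QMMMMM"
Token 5: backref(off=2, len=2). Copied 'MM' from pos 4. Output: "QMMMMMMM"
Token 6: backref(off=2, len=2). Buffer before: "QMMMMMMM" (len 8)
  byte 1: read out[6]='M', append. Buffer now: "QMMMMMMMM"
  byte 2: read out[7]='M', append. Buffer now: "QMMMMMMMMM"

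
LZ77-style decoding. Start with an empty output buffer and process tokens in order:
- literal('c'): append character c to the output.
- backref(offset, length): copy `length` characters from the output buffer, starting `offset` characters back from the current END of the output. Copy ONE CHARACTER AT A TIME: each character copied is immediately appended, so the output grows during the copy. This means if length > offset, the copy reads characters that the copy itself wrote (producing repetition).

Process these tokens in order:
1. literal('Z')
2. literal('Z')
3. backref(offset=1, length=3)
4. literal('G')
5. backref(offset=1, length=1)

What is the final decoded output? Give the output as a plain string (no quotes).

Answer: ZZZZZGG

Derivation:
Token 1: literal('Z'). Output: "Z"
Token 2: literal('Z'). Output: "ZZ"
Token 3: backref(off=1, len=3) (overlapping!). Copied 'ZZZ' from pos 1. Output: "ZZZZZ"
Token 4: literal('G'). Output: "ZZZZZG"
Token 5: backref(off=1, len=1). Copied 'G' from pos 5. Output: "ZZZZZGG"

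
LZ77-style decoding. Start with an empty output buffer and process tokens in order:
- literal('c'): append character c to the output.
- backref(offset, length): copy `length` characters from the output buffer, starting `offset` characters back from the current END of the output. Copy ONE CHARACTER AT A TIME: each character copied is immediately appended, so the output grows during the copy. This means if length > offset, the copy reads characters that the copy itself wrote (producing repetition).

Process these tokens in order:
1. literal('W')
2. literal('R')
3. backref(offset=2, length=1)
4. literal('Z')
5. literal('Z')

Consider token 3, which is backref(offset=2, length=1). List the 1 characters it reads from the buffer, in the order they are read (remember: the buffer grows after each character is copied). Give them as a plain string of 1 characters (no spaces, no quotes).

Token 1: literal('W'). Output: "W"
Token 2: literal('R'). Output: "WR"
Token 3: backref(off=2, len=1). Buffer before: "WR" (len 2)
  byte 1: read out[0]='W', append. Buffer now: "WRW"

Answer: W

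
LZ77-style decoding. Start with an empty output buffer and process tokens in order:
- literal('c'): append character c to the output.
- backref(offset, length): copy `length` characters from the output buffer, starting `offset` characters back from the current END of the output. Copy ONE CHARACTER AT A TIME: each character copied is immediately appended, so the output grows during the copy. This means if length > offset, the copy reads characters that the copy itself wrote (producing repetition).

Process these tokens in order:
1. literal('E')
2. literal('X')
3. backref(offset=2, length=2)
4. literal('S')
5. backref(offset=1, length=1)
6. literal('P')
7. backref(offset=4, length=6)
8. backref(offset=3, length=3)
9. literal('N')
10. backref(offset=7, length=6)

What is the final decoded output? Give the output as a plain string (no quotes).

Token 1: literal('E'). Output: "E"
Token 2: literal('X'). Output: "EX"
Token 3: backref(off=2, len=2). Copied 'EX' from pos 0. Output: "EXEX"
Token 4: literal('S'). Output: "EXEXS"
Token 5: backref(off=1, len=1). Copied 'S' from pos 4. Output: "EXEXSS"
Token 6: literal('P'). Output: "EXEXSSP"
Token 7: backref(off=4, len=6) (overlapping!). Copied 'XSSPXS' from pos 3. Output: "EXEXSSPXSSPXS"
Token 8: backref(off=3, len=3). Copied 'PXS' from pos 10. Output: "EXEXSSPXSSPXSPXS"
Token 9: literal('N'). Output: "EXEXSSPXSSPXSPXSN"
Token 10: backref(off=7, len=6). Copied 'PXSPXS' from pos 10. Output: "EXEXSSPXSSPXSPXSNPXSPXS"

Answer: EXEXSSPXSSPXSPXSNPXSPXS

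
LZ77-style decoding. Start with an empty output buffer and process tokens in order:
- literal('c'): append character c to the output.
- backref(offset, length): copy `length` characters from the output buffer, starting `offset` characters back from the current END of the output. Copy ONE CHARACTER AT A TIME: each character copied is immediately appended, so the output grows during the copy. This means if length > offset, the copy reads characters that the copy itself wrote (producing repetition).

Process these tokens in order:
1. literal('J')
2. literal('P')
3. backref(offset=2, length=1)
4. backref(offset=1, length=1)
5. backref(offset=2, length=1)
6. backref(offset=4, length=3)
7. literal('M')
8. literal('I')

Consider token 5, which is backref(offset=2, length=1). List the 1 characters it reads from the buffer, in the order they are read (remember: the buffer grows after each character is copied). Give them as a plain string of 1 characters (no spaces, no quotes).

Answer: J

Derivation:
Token 1: literal('J'). Output: "J"
Token 2: literal('P'). Output: "JP"
Token 3: backref(off=2, len=1). Copied 'J' from pos 0. Output: "JPJ"
Token 4: backref(off=1, len=1). Copied 'J' from pos 2. Output: "JPJJ"
Token 5: backref(off=2, len=1). Buffer before: "JPJJ" (len 4)
  byte 1: read out[2]='J', append. Buffer now: "JPJJJ"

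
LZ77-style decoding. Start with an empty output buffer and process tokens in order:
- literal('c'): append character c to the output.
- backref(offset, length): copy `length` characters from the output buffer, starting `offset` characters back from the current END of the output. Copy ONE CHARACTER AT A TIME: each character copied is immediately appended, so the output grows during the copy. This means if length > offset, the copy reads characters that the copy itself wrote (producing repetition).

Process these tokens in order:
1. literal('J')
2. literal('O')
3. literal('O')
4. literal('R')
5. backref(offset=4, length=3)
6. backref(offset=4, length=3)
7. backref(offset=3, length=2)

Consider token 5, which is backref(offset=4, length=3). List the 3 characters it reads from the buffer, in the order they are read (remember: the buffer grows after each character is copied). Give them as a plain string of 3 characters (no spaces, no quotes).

Answer: JOO

Derivation:
Token 1: literal('J'). Output: "J"
Token 2: literal('O'). Output: "JO"
Token 3: literal('O'). Output: "JOO"
Token 4: literal('R'). Output: "JOOR"
Token 5: backref(off=4, len=3). Buffer before: "JOOR" (len 4)
  byte 1: read out[0]='J', append. Buffer now: "JOORJ"
  byte 2: read out[1]='O', append. Buffer now: "JOORJO"
  byte 3: read out[2]='O', append. Buffer now: "JOORJOO"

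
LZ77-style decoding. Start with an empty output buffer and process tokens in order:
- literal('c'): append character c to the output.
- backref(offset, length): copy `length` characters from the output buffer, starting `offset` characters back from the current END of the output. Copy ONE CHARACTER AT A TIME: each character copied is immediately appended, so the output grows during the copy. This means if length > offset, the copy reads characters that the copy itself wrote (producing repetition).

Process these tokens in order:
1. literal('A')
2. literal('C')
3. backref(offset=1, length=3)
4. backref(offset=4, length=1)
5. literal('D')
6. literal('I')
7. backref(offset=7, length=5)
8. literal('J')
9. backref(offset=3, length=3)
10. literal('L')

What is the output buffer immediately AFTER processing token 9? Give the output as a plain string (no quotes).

Answer: ACCCCCDICCCCCJCCJ

Derivation:
Token 1: literal('A'). Output: "A"
Token 2: literal('C'). Output: "AC"
Token 3: backref(off=1, len=3) (overlapping!). Copied 'CCC' from pos 1. Output: "ACCCC"
Token 4: backref(off=4, len=1). Copied 'C' from pos 1. Output: "ACCCCC"
Token 5: literal('D'). Output: "ACCCCCD"
Token 6: literal('I'). Output: "ACCCCCDI"
Token 7: backref(off=7, len=5). Copied 'CCCCC' from pos 1. Output: "ACCCCCDICCCCC"
Token 8: literal('J'). Output: "ACCCCCDICCCCCJ"
Token 9: backref(off=3, len=3). Copied 'CCJ' from pos 11. Output: "ACCCCCDICCCCCJCCJ"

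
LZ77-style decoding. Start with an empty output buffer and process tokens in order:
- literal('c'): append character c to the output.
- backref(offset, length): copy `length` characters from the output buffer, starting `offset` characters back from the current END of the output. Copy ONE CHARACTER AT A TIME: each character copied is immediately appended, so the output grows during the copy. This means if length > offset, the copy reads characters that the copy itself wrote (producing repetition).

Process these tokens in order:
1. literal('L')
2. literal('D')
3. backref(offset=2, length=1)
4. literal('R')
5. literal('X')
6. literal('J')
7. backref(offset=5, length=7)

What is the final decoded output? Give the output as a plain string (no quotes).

Answer: LDLRXJDLRXJDL

Derivation:
Token 1: literal('L'). Output: "L"
Token 2: literal('D'). Output: "LD"
Token 3: backref(off=2, len=1). Copied 'L' from pos 0. Output: "LDL"
Token 4: literal('R'). Output: "LDLR"
Token 5: literal('X'). Output: "LDLRX"
Token 6: literal('J'). Output: "LDLRXJ"
Token 7: backref(off=5, len=7) (overlapping!). Copied 'DLRXJDL' from pos 1. Output: "LDLRXJDLRXJDL"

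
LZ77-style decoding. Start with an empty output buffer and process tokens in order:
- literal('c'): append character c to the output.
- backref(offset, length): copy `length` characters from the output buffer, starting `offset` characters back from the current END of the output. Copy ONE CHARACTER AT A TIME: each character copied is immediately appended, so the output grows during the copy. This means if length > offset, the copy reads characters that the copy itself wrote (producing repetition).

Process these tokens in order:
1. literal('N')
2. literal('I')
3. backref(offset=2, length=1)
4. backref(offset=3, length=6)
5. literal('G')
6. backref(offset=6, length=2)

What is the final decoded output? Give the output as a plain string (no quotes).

Answer: NINNINNINGIN

Derivation:
Token 1: literal('N'). Output: "N"
Token 2: literal('I'). Output: "NI"
Token 3: backref(off=2, len=1). Copied 'N' from pos 0. Output: "NIN"
Token 4: backref(off=3, len=6) (overlapping!). Copied 'NINNIN' from pos 0. Output: "NINNINNIN"
Token 5: literal('G'). Output: "NINNINNING"
Token 6: backref(off=6, len=2). Copied 'IN' from pos 4. Output: "NINNINNINGIN"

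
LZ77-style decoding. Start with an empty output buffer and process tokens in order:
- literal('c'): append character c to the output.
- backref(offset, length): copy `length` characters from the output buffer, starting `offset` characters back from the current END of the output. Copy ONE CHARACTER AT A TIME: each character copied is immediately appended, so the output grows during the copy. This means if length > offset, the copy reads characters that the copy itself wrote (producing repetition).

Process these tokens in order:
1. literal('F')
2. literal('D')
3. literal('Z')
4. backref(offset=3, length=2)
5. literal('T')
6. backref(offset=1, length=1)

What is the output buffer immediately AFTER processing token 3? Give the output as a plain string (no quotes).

Answer: FDZ

Derivation:
Token 1: literal('F'). Output: "F"
Token 2: literal('D'). Output: "FD"
Token 3: literal('Z'). Output: "FDZ"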